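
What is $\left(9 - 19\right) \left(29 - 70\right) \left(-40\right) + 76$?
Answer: $-16324$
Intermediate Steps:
$\left(9 - 19\right) \left(29 - 70\right) \left(-40\right) + 76 = \left(-10\right) \left(-41\right) \left(-40\right) + 76 = 410 \left(-40\right) + 76 = -16400 + 76 = -16324$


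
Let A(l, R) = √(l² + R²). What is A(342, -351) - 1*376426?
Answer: -376426 + 9*√2965 ≈ -3.7594e+5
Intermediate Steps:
A(l, R) = √(R² + l²)
A(342, -351) - 1*376426 = √((-351)² + 342²) - 1*376426 = √(123201 + 116964) - 376426 = √240165 - 376426 = 9*√2965 - 376426 = -376426 + 9*√2965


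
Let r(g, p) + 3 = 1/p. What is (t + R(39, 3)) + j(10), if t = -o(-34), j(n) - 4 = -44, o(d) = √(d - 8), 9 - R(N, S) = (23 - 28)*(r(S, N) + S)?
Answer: -1204/39 - I*√42 ≈ -30.872 - 6.4807*I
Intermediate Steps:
r(g, p) = -3 + 1/p
R(N, S) = -6 + 5*S + 5/N (R(N, S) = 9 - (23 - 28)*((-3 + 1/N) + S) = 9 - (-5)*(-3 + S + 1/N) = 9 - (15 - 5*S - 5/N) = 9 + (-15 + 5*S + 5/N) = -6 + 5*S + 5/N)
o(d) = √(-8 + d)
j(n) = -40 (j(n) = 4 - 44 = -40)
t = -I*√42 (t = -√(-8 - 34) = -√(-42) = -I*√42 ≈ -6.4807*I)
(t + R(39, 3)) + j(10) = (-I*√42 + (-6 + 5*3 + 5/39)) - 40 = (-I*√42 + (-6 + 15 + 5*(1/39))) - 40 = (-I*√42 + (-6 + 15 + 5/39)) - 40 = (-I*√42 + 356/39) - 40 = (356/39 - I*√42) - 40 = -1204/39 - I*√42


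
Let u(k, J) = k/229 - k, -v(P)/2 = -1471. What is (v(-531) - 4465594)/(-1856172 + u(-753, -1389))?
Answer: 255486827/106222926 ≈ 2.4052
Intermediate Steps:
v(P) = 2942 (v(P) = -2*(-1471) = 2942)
u(k, J) = -228*k/229 (u(k, J) = k*(1/229) - k = k/229 - k = -228*k/229)
(v(-531) - 4465594)/(-1856172 + u(-753, -1389)) = (2942 - 4465594)/(-1856172 - 228/229*(-753)) = -4462652/(-1856172 + 171684/229) = -4462652/(-424891704/229) = -4462652*(-229/424891704) = 255486827/106222926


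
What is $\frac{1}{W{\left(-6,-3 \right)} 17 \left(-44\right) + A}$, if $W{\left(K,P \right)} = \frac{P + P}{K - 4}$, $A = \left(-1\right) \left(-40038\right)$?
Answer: $\frac{5}{197946} \approx 2.5259 \cdot 10^{-5}$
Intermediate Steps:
$A = 40038$
$W{\left(K,P \right)} = \frac{2 P}{-4 + K}$
$\frac{1}{W{\left(-6,-3 \right)} 17 \left(-44\right) + A} = \frac{1}{2 \left(-3\right) \frac{1}{-4 - 6} \cdot 17 \left(-44\right) + 40038} = \frac{1}{2 \left(-3\right) \frac{1}{-10} \cdot 17 \left(-44\right) + 40038} = \frac{1}{2 \left(-3\right) \left(- \frac{1}{10}\right) 17 \left(-44\right) + 40038} = \frac{1}{\frac{3}{5} \cdot 17 \left(-44\right) + 40038} = \frac{1}{\frac{51}{5} \left(-44\right) + 40038} = \frac{1}{- \frac{2244}{5} + 40038} = \frac{1}{\frac{197946}{5}} = \frac{5}{197946}$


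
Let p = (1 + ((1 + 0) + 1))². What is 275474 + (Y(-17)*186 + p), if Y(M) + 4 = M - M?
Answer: 274739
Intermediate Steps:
p = 9 (p = (1 + (1 + 1))² = (1 + 2)² = 3² = 9)
Y(M) = -4 (Y(M) = -4 + (M - M) = -4 + 0 = -4)
275474 + (Y(-17)*186 + p) = 275474 + (-4*186 + 9) = 275474 + (-744 + 9) = 275474 - 735 = 274739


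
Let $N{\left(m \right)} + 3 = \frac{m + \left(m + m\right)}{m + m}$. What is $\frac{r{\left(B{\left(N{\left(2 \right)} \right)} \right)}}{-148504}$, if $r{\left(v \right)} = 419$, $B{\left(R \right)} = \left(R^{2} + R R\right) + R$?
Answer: $- \frac{419}{148504} \approx -0.0028215$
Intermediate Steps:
$N{\left(m \right)} = - \frac{3}{2}$ ($N{\left(m \right)} = -3 + \frac{m + \left(m + m\right)}{m + m} = -3 + \frac{m + 2 m}{2 m} = -3 + 3 m \frac{1}{2 m} = -3 + \frac{3}{2} = - \frac{3}{2}$)
$B{\left(R \right)} = R + 2 R^{2}$ ($B{\left(R \right)} = \left(R^{2} + R^{2}\right) + R = 2 R^{2} + R = R + 2 R^{2}$)
$\frac{r{\left(B{\left(N{\left(2 \right)} \right)} \right)}}{-148504} = \frac{419}{-148504} = 419 \left(- \frac{1}{148504}\right) = - \frac{419}{148504}$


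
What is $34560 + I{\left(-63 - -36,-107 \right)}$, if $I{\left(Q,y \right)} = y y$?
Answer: $46009$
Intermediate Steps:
$I{\left(Q,y \right)} = y^{2}$
$34560 + I{\left(-63 - -36,-107 \right)} = 34560 + \left(-107\right)^{2} = 34560 + 11449 = 46009$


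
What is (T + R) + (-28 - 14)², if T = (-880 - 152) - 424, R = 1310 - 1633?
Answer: -15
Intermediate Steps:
R = -323
T = -1456 (T = -1032 - 424 = -1456)
(T + R) + (-28 - 14)² = (-1456 - 323) + (-28 - 14)² = -1779 + (-42)² = -1779 + 1764 = -15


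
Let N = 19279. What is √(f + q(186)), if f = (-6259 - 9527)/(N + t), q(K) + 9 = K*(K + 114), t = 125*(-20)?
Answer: √1745205048993/5593 ≈ 236.20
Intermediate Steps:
t = -2500
q(K) = -9 + K*(114 + K) (q(K) = -9 + K*(K + 114) = -9 + K*(114 + K))
f = -5262/5593 (f = (-6259 - 9527)/(19279 - 2500) = -15786/16779 = -15786*1/16779 = -5262/5593 ≈ -0.94082)
√(f + q(186)) = √(-5262/5593 + (-9 + 186² + 114*186)) = √(-5262/5593 + (-9 + 34596 + 21204)) = √(-5262/5593 + 55791) = √(312033801/5593) = √1745205048993/5593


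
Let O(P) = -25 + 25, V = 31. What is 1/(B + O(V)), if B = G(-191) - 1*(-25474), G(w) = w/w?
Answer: 1/25475 ≈ 3.9254e-5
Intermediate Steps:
O(P) = 0
G(w) = 1
B = 25475 (B = 1 - 1*(-25474) = 1 + 25474 = 25475)
1/(B + O(V)) = 1/(25475 + 0) = 1/25475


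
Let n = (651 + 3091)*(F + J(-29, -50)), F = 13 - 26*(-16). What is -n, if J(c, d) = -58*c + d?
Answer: -7712262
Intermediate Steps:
F = 429 (F = 13 + 416 = 429)
J(c, d) = d - 58*c
n = 7712262 (n = (651 + 3091)*(429 + (-50 - 58*(-29))) = 3742*(429 + (-50 + 1682)) = 3742*(429 + 1632) = 3742*2061 = 7712262)
-n = -1*7712262 = -7712262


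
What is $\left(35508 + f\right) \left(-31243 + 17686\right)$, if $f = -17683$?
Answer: $-241653525$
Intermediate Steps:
$\left(35508 + f\right) \left(-31243 + 17686\right) = \left(35508 - 17683\right) \left(-31243 + 17686\right) = 17825 \left(-13557\right) = -241653525$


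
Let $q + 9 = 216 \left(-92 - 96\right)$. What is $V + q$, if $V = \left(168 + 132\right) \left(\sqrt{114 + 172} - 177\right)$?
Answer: $-93717 + 300 \sqrt{286} \approx -88644.0$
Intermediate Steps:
$V = -53100 + 300 \sqrt{286}$ ($V = 300 \left(\sqrt{286} - 177\right) = 300 \left(-177 + \sqrt{286}\right) = -53100 + 300 \sqrt{286} \approx -48027.0$)
$q = -40617$ ($q = -9 + 216 \left(-92 - 96\right) = -9 + 216 \left(-188\right) = -9 - 40608 = -40617$)
$V + q = \left(-53100 + 300 \sqrt{286}\right) - 40617 = -93717 + 300 \sqrt{286}$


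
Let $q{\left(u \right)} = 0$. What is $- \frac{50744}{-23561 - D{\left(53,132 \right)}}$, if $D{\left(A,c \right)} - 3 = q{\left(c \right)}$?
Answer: $\frac{12686}{5891} \approx 2.1535$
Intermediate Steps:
$D{\left(A,c \right)} = 3$ ($D{\left(A,c \right)} = 3 + 0 = 3$)
$- \frac{50744}{-23561 - D{\left(53,132 \right)}} = - \frac{50744}{-23561 - 3} = - \frac{50744}{-23564} = \left(-50744\right) \left(- \frac{1}{23564}\right) = \frac{12686}{5891}$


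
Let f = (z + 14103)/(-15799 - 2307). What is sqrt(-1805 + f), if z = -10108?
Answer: 5*I*sqrt(23672019778)/18106 ≈ 42.488*I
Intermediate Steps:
f = -3995/18106 (f = (-10108 + 14103)/(-15799 - 2307) = 3995/(-18106) = 3995*(-1/18106) = -3995/18106 ≈ -0.22065)
sqrt(-1805 + f) = sqrt(-1805 - 3995/18106) = sqrt(-32685325/18106) = 5*I*sqrt(23672019778)/18106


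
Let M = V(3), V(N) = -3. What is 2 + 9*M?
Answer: -25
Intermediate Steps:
M = -3
2 + 9*M = 2 + 9*(-3) = 2 - 27 = -25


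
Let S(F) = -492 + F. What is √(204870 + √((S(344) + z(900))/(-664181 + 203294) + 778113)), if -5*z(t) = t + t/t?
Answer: √(120882875833791750 + 1536290*√114780760054840285)/768145 ≈ 453.60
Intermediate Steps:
z(t) = -⅕ - t/5 (z(t) = -(t + t/t)/5 = -(t + 1)/5 = -(1 + t)/5 = -⅕ - t/5)
√(204870 + √((S(344) + z(900))/(-664181 + 203294) + 778113)) = √(204870 + √(((-492 + 344) + (-⅕ - ⅕*900))/(-664181 + 203294) + 778113)) = √(204870 + √((-148 + (-⅕ - 180))/(-460887) + 778113)) = √(204870 + √((-148 - 901/5)*(-1/460887) + 778113)) = √(204870 + √(-1641/5*(-1/460887) + 778113)) = √(204870 + √(547/768145 + 778113)) = √(204870 + √(597703610932/768145)) = √(204870 + 2*√114780760054840285/768145)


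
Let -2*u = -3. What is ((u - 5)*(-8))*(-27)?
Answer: -756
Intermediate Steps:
u = 3/2 (u = -½*(-3) = 3/2 ≈ 1.5000)
((u - 5)*(-8))*(-27) = ((3/2 - 5)*(-8))*(-27) = -7/2*(-8)*(-27) = 28*(-27) = -756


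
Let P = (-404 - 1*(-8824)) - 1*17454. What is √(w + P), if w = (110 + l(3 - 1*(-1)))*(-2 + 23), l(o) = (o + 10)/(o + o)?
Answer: I*√26749/2 ≈ 81.776*I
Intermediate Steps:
l(o) = (10 + o)/(2*o) (l(o) = (10 + o)/((2*o)) = (10 + o)*(1/(2*o)) = (10 + o)/(2*o))
w = 9387/4 (w = (110 + (10 + (3 - 1*(-1)))/(2*(3 - 1*(-1))))*(-2 + 23) = (110 + (10 + (3 + 1))/(2*(3 + 1)))*21 = (110 + (½)*(10 + 4)/4)*21 = (110 + (½)*(¼)*14)*21 = (110 + 7/4)*21 = (447/4)*21 = 9387/4 ≈ 2346.8)
P = -9034 (P = (-404 + 8824) - 17454 = 8420 - 17454 = -9034)
√(w + P) = √(9387/4 - 9034) = √(-26749/4) = I*√26749/2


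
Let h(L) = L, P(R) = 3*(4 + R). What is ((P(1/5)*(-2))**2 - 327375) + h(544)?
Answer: -8154899/25 ≈ -3.2620e+5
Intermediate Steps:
P(R) = 12 + 3*R
((P(1/5)*(-2))**2 - 327375) + h(544) = (((12 + 3/5)*(-2))**2 - 327375) + 544 = (((63/5)*(-2))**2 - 327375) + 544 = ((-126/5)**2 - 327375) + 544 = (15876/25 - 327375) + 544 = -8168499/25 + 544 = -8154899/25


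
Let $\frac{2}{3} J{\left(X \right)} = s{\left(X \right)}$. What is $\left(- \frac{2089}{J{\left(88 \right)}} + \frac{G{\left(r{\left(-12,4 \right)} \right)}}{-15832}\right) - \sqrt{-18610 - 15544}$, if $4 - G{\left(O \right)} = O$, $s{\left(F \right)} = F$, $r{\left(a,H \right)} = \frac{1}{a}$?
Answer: $- \frac{11024529}{696608} - i \sqrt{34154} \approx -15.826 - 184.81 i$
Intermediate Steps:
$J{\left(X \right)} = \frac{3 X}{2}$
$G{\left(O \right)} = 4 - O$
$\left(- \frac{2089}{J{\left(88 \right)}} + \frac{G{\left(r{\left(-12,4 \right)} \right)}}{-15832}\right) - \sqrt{-18610 - 15544} = \left(- \frac{2089}{\frac{3}{2} \cdot 88} + \frac{4 - \frac{1}{-12}}{-15832}\right) - \sqrt{-18610 - 15544} = \left(- \frac{2089}{132} + \left(4 - - \frac{1}{12}\right) \left(- \frac{1}{15832}\right)\right) - \sqrt{-34154} = \left(\left(-2089\right) \frac{1}{132} + \left(4 + \frac{1}{12}\right) \left(- \frac{1}{15832}\right)\right) - i \sqrt{34154} = \left(- \frac{2089}{132} + \frac{49}{12} \left(- \frac{1}{15832}\right)\right) - i \sqrt{34154} = \left(- \frac{2089}{132} - \frac{49}{189984}\right) - i \sqrt{34154} = - \frac{11024529}{696608} - i \sqrt{34154}$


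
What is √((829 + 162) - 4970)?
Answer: I*√3979 ≈ 63.079*I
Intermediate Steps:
√((829 + 162) - 4970) = √(991 - 4970) = √(-3979) = I*√3979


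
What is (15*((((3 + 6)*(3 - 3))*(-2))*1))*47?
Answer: 0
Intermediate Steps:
(15*((((3 + 6)*(3 - 3))*(-2))*1))*47 = (15*(((9*0)*(-2))*1))*47 = (15*((0*(-2))*1))*47 = (15*(0*1))*47 = (15*0)*47 = 0*47 = 0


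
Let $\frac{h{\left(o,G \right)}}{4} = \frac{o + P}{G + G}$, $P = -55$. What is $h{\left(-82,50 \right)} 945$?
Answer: $- \frac{25893}{5} \approx -5178.6$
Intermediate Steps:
$h{\left(o,G \right)} = \frac{2 \left(-55 + o\right)}{G}$ ($h{\left(o,G \right)} = 4 \frac{o - 55}{G + G} = 4 \frac{-55 + o}{2 G} = \frac{2 \left(-55 + o\right)}{G}$)
$h{\left(-82,50 \right)} 945 = \frac{2 \left(-55 - 82\right)}{50} \cdot 945 = 2 \cdot \frac{1}{50} \left(-137\right) 945 = \left(- \frac{137}{25}\right) 945 = - \frac{25893}{5}$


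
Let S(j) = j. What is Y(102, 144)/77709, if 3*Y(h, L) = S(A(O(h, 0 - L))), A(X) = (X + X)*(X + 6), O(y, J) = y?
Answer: 2448/25903 ≈ 0.094506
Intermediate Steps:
A(X) = 2*X*(6 + X) (A(X) = (2*X)*(6 + X) = 2*X*(6 + X))
Y(h, L) = 2*h*(6 + h)/3 (Y(h, L) = (2*h*(6 + h))/3 = 2*h*(6 + h)/3)
Y(102, 144)/77709 = ((2/3)*102*(6 + 102))/77709 = ((2/3)*102*108)*(1/77709) = 7344*(1/77709) = 2448/25903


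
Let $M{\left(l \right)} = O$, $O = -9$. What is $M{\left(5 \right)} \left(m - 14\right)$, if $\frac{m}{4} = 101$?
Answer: $-3510$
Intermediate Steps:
$M{\left(l \right)} = -9$
$m = 404$ ($m = 4 \cdot 101 = 404$)
$M{\left(5 \right)} \left(m - 14\right) = - 9 \left(404 - 14\right) = \left(-9\right) 390 = -3510$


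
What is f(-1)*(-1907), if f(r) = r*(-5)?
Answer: -9535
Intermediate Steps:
f(r) = -5*r
f(-1)*(-1907) = -5*(-1)*(-1907) = 5*(-1907) = -9535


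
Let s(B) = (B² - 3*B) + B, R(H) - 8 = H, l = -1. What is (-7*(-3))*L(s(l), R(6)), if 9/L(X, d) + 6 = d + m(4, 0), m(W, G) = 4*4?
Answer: 63/8 ≈ 7.8750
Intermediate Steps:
R(H) = 8 + H
m(W, G) = 16
s(B) = B² - 2*B
L(X, d) = 9/(10 + d) (L(X, d) = 9/(-6 + (d + 16)) = 9/(-6 + (16 + d)) = 9/(10 + d))
(-7*(-3))*L(s(l), R(6)) = (-7*(-3))*(9/(10 + (8 + 6))) = 21*(9/(10 + 14)) = 21*(9/24) = 21*(9*(1/24)) = 21*(3/8) = 63/8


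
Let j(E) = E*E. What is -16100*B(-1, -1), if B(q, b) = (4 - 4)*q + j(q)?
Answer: -16100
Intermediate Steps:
j(E) = E²
B(q, b) = q² (B(q, b) = (4 - 4)*q + q² = 0*q + q² = 0 + q² = q²)
-16100*B(-1, -1) = -16100*(-1)² = -16100*1 = -16100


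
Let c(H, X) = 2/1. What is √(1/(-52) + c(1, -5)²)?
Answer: 3*√299/26 ≈ 1.9952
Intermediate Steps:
c(H, X) = 2 (c(H, X) = 2*1 = 2)
√(1/(-52) + c(1, -5)²) = √(1/(-52) + 2²) = √(-1/52 + 4) = √(207/52) = 3*√299/26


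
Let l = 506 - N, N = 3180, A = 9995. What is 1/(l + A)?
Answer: 1/7321 ≈ 0.00013659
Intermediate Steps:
l = -2674 (l = 506 - 1*3180 = 506 - 3180 = -2674)
1/(l + A) = 1/(-2674 + 9995) = 1/7321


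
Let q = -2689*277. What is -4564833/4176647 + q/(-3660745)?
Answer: -13599701532694/15289639622015 ≈ -0.88947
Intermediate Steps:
q = -744853
-4564833/4176647 + q/(-3660745) = -4564833/4176647 - 744853/(-3660745) = -4564833*1/4176647 - 744853*(-1/3660745) = -4564833/4176647 + 744853/3660745 = -13599701532694/15289639622015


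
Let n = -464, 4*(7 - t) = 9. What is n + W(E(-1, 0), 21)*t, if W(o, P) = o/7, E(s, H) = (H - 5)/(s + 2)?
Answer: -13087/28 ≈ -467.39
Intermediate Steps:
E(s, H) = (-5 + H)/(2 + s)
W(o, P) = o/7 (W(o, P) = o*(1/7) = o/7)
t = 19/4 (t = 7 - 1/4*9 = 7 - 9/4 = 19/4 ≈ 4.7500)
n + W(E(-1, 0), 21)*t = -464 + (((-5 + 0)/(2 - 1))/7)*(19/4) = -464 + ((-5/1)/7)*(19/4) = -464 + ((1*(-5))/7)*(19/4) = -464 + ((1/7)*(-5))*(19/4) = -464 - 5/7*19/4 = -464 - 95/28 = -13087/28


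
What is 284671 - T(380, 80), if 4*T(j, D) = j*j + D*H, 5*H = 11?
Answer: 248527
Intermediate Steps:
H = 11/5 (H = (⅕)*11 = 11/5 ≈ 2.2000)
T(j, D) = j²/4 + 11*D/20 (T(j, D) = (j*j + D*(11/5))/4 = (j² + 11*D/5)/4 = j²/4 + 11*D/20)
284671 - T(380, 80) = 284671 - ((¼)*380² + (11/20)*80) = 284671 - ((¼)*144400 + 44) = 284671 - (36100 + 44) = 284671 - 1*36144 = 284671 - 36144 = 248527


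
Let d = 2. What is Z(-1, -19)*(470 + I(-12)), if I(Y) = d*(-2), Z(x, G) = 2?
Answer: 932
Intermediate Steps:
I(Y) = -4 (I(Y) = 2*(-2) = -4)
Z(-1, -19)*(470 + I(-12)) = 2*(470 - 4) = 2*466 = 932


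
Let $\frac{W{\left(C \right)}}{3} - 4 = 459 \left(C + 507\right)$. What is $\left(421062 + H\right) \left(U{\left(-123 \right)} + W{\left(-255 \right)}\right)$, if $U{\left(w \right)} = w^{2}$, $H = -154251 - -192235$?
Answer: $166241213670$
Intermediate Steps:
$W{\left(C \right)} = 698151 + 1377 C$ ($W{\left(C \right)} = 12 + 3 \cdot 459 \left(C + 507\right) = 12 + 3 \cdot 459 \left(507 + C\right) = 12 + 3 \left(232713 + 459 C\right) = 12 + \left(698139 + 1377 C\right) = 698151 + 1377 C$)
$H = 37984$ ($H = -154251 + 192235 = 37984$)
$\left(421062 + H\right) \left(U{\left(-123 \right)} + W{\left(-255 \right)}\right) = \left(421062 + 37984\right) \left(\left(-123\right)^{2} + \left(698151 + 1377 \left(-255\right)\right)\right) = 459046 \left(15129 + \left(698151 - 351135\right)\right) = 459046 \left(15129 + 347016\right) = 459046 \cdot 362145 = 166241213670$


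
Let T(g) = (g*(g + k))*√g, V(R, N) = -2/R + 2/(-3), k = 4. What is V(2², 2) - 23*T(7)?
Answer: -7/6 - 1771*√7 ≈ -4686.8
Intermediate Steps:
V(R, N) = -⅔ - 2/R (V(R, N) = -2/R + 2*(-⅓) = -2/R - ⅔ = -⅔ - 2/R)
T(g) = g^(3/2)*(4 + g) (T(g) = (g*(g + 4))*√g = (g*(4 + g))*√g = g^(3/2)*(4 + g))
V(2², 2) - 23*T(7) = (-⅔ - 2/(2²)) - 23*7^(3/2)*(4 + 7) = (-⅔ - 2/4) - 23*7*√7*11 = (-⅔ - 2*¼) - 1771*√7 = (-⅔ - ½) - 1771*√7 = -7/6 - 1771*√7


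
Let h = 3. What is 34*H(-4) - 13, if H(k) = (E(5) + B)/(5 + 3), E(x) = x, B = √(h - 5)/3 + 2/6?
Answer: 29/3 + 17*I*√2/12 ≈ 9.6667 + 2.0035*I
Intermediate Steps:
B = ⅓ + I*√2/3 (B = √(3 - 5)/3 + 2/6 = √(-2)*(⅓) + 2*(⅙) = (I*√2)*(⅓) + ⅓ = I*√2/3 + ⅓ = ⅓ + I*√2/3 ≈ 0.33333 + 0.4714*I)
H(k) = ⅔ + I*√2/24 (H(k) = (5 + (⅓ + I*√2/3))/(5 + 3) = (16/3 + I*√2/3)/8 = (16/3 + I*√2/3)*(⅛) = ⅔ + I*√2/24)
34*H(-4) - 13 = 34*(⅔ + I*√2/24) - 13 = (68/3 + 17*I*√2/12) - 13 = 29/3 + 17*I*√2/12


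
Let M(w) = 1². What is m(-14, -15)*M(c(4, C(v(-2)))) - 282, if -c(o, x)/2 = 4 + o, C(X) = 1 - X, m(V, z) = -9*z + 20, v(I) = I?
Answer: -127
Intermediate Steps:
m(V, z) = 20 - 9*z
c(o, x) = -8 - 2*o (c(o, x) = -2*(4 + o) = -8 - 2*o)
M(w) = 1
m(-14, -15)*M(c(4, C(v(-2)))) - 282 = (20 - 9*(-15))*1 - 282 = (20 + 135)*1 - 282 = 155*1 - 282 = 155 - 282 = -127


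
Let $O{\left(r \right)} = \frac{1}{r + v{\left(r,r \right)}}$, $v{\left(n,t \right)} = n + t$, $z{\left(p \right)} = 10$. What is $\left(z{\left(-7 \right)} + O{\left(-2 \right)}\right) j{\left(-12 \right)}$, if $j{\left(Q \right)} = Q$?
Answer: $-118$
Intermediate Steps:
$O{\left(r \right)} = \frac{1}{3 r}$ ($O{\left(r \right)} = \frac{1}{r + \left(r + r\right)} = \frac{1}{r + 2 r} = \frac{1}{3 r}$)
$\left(z{\left(-7 \right)} + O{\left(-2 \right)}\right) j{\left(-12 \right)} = \left(10 + \frac{1}{3 \left(-2\right)}\right) \left(-12\right) = \left(10 + \frac{1}{3} \left(- \frac{1}{2}\right)\right) \left(-12\right) = \left(10 - \frac{1}{6}\right) \left(-12\right) = \frac{59}{6} \left(-12\right) = -118$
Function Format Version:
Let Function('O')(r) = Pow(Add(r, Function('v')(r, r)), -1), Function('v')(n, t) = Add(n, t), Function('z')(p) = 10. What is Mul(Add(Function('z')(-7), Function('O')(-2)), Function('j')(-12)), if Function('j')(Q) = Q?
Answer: -118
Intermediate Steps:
Function('O')(r) = Mul(Rational(1, 3), Pow(r, -1)) (Function('O')(r) = Pow(Add(r, Add(r, r)), -1) = Pow(Add(r, Mul(2, r)), -1) = Pow(Mul(3, r), -1) = Mul(Rational(1, 3), Pow(r, -1)))
Mul(Add(Function('z')(-7), Function('O')(-2)), Function('j')(-12)) = Mul(Add(10, Mul(Rational(1, 3), Pow(-2, -1))), -12) = Mul(Add(10, Mul(Rational(1, 3), Rational(-1, 2))), -12) = Mul(Add(10, Rational(-1, 6)), -12) = Mul(Rational(59, 6), -12) = -118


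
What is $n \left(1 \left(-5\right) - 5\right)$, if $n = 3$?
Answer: $-30$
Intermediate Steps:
$n \left(1 \left(-5\right) - 5\right) = 3 \left(1 \left(-5\right) - 5\right) = 3 \left(-5 - 5\right) = 3 \left(-10\right) = -30$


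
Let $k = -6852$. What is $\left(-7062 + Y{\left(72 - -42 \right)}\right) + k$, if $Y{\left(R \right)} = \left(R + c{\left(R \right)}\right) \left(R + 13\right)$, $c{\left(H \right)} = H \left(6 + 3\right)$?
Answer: $130866$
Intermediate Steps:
$c{\left(H \right)} = 9 H$ ($c{\left(H \right)} = H 9 = 9 H$)
$Y{\left(R \right)} = 10 R \left(13 + R\right)$ ($Y{\left(R \right)} = \left(R + 9 R\right) \left(R + 13\right) = 10 R \left(13 + R\right)$)
$\left(-7062 + Y{\left(72 - -42 \right)}\right) + k = \left(-7062 + 10 \left(72 - -42\right) \left(13 + \left(72 - -42\right)\right)\right) - 6852 = \left(-7062 + 10 \left(72 + 42\right) \left(13 + \left(72 + 42\right)\right)\right) - 6852 = \left(-7062 + 10 \cdot 114 \left(13 + 114\right)\right) - 6852 = \left(-7062 + 10 \cdot 114 \cdot 127\right) - 6852 = \left(-7062 + 144780\right) - 6852 = 137718 - 6852 = 130866$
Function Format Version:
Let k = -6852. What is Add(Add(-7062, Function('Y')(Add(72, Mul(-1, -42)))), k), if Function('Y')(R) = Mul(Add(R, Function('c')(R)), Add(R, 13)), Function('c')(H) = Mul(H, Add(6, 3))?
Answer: 130866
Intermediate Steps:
Function('c')(H) = Mul(9, H) (Function('c')(H) = Mul(H, 9) = Mul(9, H))
Function('Y')(R) = Mul(10, R, Add(13, R)) (Function('Y')(R) = Mul(Add(R, Mul(9, R)), Add(R, 13)) = Mul(Mul(10, R), Add(13, R)) = Mul(10, R, Add(13, R)))
Add(Add(-7062, Function('Y')(Add(72, Mul(-1, -42)))), k) = Add(Add(-7062, Mul(10, Add(72, Mul(-1, -42)), Add(13, Add(72, Mul(-1, -42))))), -6852) = Add(Add(-7062, Mul(10, Add(72, 42), Add(13, Add(72, 42)))), -6852) = Add(Add(-7062, Mul(10, 114, Add(13, 114))), -6852) = Add(Add(-7062, Mul(10, 114, 127)), -6852) = Add(Add(-7062, 144780), -6852) = Add(137718, -6852) = 130866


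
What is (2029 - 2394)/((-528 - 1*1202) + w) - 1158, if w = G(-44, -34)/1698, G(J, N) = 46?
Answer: -1700499141/1468747 ≈ -1157.8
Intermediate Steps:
w = 23/849 (w = 46/1698 = 46*(1/1698) = 23/849 ≈ 0.027091)
(2029 - 2394)/((-528 - 1*1202) + w) - 1158 = (2029 - 2394)/((-528 - 1*1202) + 23/849) - 1158 = -365/((-528 - 1202) + 23/849) - 1158 = -365/(-1730 + 23/849) - 1158 = -365/(-1468747/849) - 1158 = -365*(-849/1468747) - 1158 = 309885/1468747 - 1158 = -1700499141/1468747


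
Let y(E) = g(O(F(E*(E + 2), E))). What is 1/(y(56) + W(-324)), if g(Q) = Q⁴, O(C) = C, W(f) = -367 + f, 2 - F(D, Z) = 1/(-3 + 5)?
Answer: -16/10975 ≈ -0.0014579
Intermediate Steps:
F(D, Z) = 3/2 (F(D, Z) = 2 - 1/(-3 + 5) = 2 - 1/2 = 2 - 1*½ = 2 - ½ = 3/2)
y(E) = 81/16 (y(E) = (3/2)⁴ = 81/16)
1/(y(56) + W(-324)) = 1/(81/16 + (-367 - 324)) = 1/(81/16 - 691) = 1/(-10975/16) = -16/10975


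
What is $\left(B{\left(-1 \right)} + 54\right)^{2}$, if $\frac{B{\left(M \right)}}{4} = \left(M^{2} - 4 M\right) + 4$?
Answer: $8100$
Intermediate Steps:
$B{\left(M \right)} = 16 - 16 M + 4 M^{2}$ ($B{\left(M \right)} = 4 \left(\left(M^{2} - 4 M\right) + 4\right) = 4 \left(4 + M^{2} - 4 M\right) = 16 - 16 M + 4 M^{2}$)
$\left(B{\left(-1 \right)} + 54\right)^{2} = \left(\left(16 - -16 + 4 \left(-1\right)^{2}\right) + 54\right)^{2} = \left(\left(16 + 16 + 4 \cdot 1\right) + 54\right)^{2} = \left(\left(16 + 16 + 4\right) + 54\right)^{2} = \left(36 + 54\right)^{2} = 90^{2} = 8100$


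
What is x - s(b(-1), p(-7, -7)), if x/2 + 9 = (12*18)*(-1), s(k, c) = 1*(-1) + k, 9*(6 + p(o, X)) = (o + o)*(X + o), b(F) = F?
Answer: -448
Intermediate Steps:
p(o, X) = -6 + 2*o*(X + o)/9 (p(o, X) = -6 + ((o + o)*(X + o))/9 = -6 + ((2*o)*(X + o))/9 = -6 + (2*o*(X + o))/9 = -6 + 2*o*(X + o)/9)
s(k, c) = -1 + k
x = -450 (x = -18 + 2*((12*18)*(-1)) = -18 + 2*(216*(-1)) = -18 + 2*(-216) = -18 - 432 = -450)
x - s(b(-1), p(-7, -7)) = -450 - (-1 - 1) = -450 - 1*(-2) = -450 + 2 = -448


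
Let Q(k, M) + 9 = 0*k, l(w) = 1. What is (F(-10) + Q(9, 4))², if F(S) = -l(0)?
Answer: 100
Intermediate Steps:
Q(k, M) = -9 (Q(k, M) = -9 + 0*k = -9 + 0 = -9)
F(S) = -1 (F(S) = -1*1 = -1)
(F(-10) + Q(9, 4))² = (-1 - 9)² = (-10)² = 100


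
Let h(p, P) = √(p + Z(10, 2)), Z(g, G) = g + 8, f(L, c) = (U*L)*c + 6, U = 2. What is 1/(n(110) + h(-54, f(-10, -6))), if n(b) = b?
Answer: 55/6068 - 3*I/6068 ≈ 0.0090639 - 0.0004944*I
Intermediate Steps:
f(L, c) = 6 + 2*L*c (f(L, c) = (2*L)*c + 6 = 2*L*c + 6 = 6 + 2*L*c)
Z(g, G) = 8 + g
h(p, P) = √(18 + p) (h(p, P) = √(p + (8 + 10)) = √(p + 18) = √(18 + p))
1/(n(110) + h(-54, f(-10, -6))) = 1/(110 + √(18 - 54)) = 1/(110 + √(-36)) = 1/(110 + 6*I) = (110 - 6*I)/12136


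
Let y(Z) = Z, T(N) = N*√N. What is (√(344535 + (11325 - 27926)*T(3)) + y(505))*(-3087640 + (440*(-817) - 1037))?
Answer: -1741319285 - 3448157*√(344535 - 49803*√3) ≈ -3.4937e+9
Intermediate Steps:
T(N) = N^(3/2)
(√(344535 + (11325 - 27926)*T(3)) + y(505))*(-3087640 + (440*(-817) - 1037)) = (√(344535 + (11325 - 27926)*3^(3/2)) + 505)*(-3087640 + (440*(-817) - 1037)) = (√(344535 - 49803*√3) + 505)*(-3087640 + (-359480 - 1037)) = (√(344535 - 49803*√3) + 505)*(-3087640 - 360517) = (505 + √(344535 - 49803*√3))*(-3448157) = -1741319285 - 3448157*√(344535 - 49803*√3)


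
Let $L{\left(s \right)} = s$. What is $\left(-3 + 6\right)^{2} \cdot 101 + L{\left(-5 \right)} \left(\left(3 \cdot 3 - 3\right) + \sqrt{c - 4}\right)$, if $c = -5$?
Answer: $879 - 15 i \approx 879.0 - 15.0 i$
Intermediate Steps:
$\left(-3 + 6\right)^{2} \cdot 101 + L{\left(-5 \right)} \left(\left(3 \cdot 3 - 3\right) + \sqrt{c - 4}\right) = \left(-3 + 6\right)^{2} \cdot 101 - 5 \left(\left(3 \cdot 3 - 3\right) + \sqrt{-5 - 4}\right) = 3^{2} \cdot 101 - 5 \left(\left(9 - 3\right) + \sqrt{-9}\right) = 9 \cdot 101 - 5 \left(6 + 3 i\right) = 909 - \left(30 + 15 i\right) = 879 - 15 i$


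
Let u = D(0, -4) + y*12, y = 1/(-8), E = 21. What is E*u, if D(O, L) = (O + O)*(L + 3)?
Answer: -63/2 ≈ -31.500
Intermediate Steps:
y = -1/8 ≈ -0.12500
D(O, L) = 2*O*(3 + L) (D(O, L) = (2*O)*(3 + L) = 2*O*(3 + L))
u = -3/2 (u = 2*0*(3 - 4) - 1/8*12 = 2*0*(-1) - 3/2 = 0 - 3/2 = -3/2 ≈ -1.5000)
E*u = 21*(-3/2) = -63/2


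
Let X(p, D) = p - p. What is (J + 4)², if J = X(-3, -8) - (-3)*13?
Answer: 1849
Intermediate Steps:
X(p, D) = 0
J = 39 (J = 0 - (-3)*13 = 0 - 1*(-39) = 0 + 39 = 39)
(J + 4)² = (39 + 4)² = 43² = 1849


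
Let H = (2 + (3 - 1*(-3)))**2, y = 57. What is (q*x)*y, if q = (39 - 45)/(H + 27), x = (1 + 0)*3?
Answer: -1026/91 ≈ -11.275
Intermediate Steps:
x = 3 (x = 1*3 = 3)
H = 64 (H = (2 + (3 + 3))**2 = (2 + 6)**2 = 8**2 = 64)
q = -6/91 (q = (39 - 45)/(64 + 27) = -6/91 ≈ -0.065934)
(q*x)*y = -6/91*3*57 = -18/91*57 = -1026/91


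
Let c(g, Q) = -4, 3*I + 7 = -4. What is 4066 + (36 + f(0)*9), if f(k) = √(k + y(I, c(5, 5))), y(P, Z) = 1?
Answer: 4111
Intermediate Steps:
I = -11/3 (I = -7/3 + (⅓)*(-4) = -7/3 - 4/3 = -11/3 ≈ -3.6667)
f(k) = √(1 + k) (f(k) = √(k + 1) = √(1 + k))
4066 + (36 + f(0)*9) = 4066 + (36 + √(1 + 0)*9) = 4066 + (36 + √1*9) = 4066 + (36 + 1*9) = 4066 + (36 + 9) = 4066 + 45 = 4111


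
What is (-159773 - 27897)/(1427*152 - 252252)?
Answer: 93835/17674 ≈ 5.3092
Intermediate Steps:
(-159773 - 27897)/(1427*152 - 252252) = -187670/(216904 - 252252) = -187670/(-35348) = -187670*(-1/35348) = 93835/17674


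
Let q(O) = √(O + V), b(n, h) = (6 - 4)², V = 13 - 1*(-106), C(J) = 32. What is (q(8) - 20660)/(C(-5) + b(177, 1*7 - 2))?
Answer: -5165/9 + √127/36 ≈ -573.58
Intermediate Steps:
V = 119 (V = 13 + 106 = 119)
b(n, h) = 4 (b(n, h) = 2² = 4)
q(O) = √(119 + O) (q(O) = √(O + 119) = √(119 + O))
(q(8) - 20660)/(C(-5) + b(177, 1*7 - 2)) = (√(119 + 8) - 20660)/(32 + 4) = (√127 - 20660)/36 = (-20660 + √127)*(1/36) = -5165/9 + √127/36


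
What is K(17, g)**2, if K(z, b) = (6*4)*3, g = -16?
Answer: 5184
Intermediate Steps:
K(z, b) = 72 (K(z, b) = 24*3 = 72)
K(17, g)**2 = 72**2 = 5184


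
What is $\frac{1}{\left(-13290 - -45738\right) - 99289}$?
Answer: $- \frac{1}{66841} \approx -1.4961 \cdot 10^{-5}$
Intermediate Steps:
$\frac{1}{\left(-13290 - -45738\right) - 99289} = \frac{1}{\left(-13290 + 45738\right) - 99289} = \frac{1}{32448 - 99289} = \frac{1}{-66841} = - \frac{1}{66841}$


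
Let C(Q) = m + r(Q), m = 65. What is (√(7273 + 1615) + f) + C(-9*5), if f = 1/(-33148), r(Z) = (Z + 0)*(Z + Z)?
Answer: 136404019/33148 + 2*√2222 ≈ 4209.3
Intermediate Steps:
r(Z) = 2*Z² (r(Z) = Z*(2*Z) = 2*Z²)
f = -1/33148 ≈ -3.0168e-5
C(Q) = 65 + 2*Q²
(√(7273 + 1615) + f) + C(-9*5) = (√(7273 + 1615) - 1/33148) + (65 + 2*(-9*5)²) = (√8888 - 1/33148) + (65 + 2*(-45)²) = (2*√2222 - 1/33148) + (65 + 2*2025) = (-1/33148 + 2*√2222) + (65 + 4050) = (-1/33148 + 2*√2222) + 4115 = 136404019/33148 + 2*√2222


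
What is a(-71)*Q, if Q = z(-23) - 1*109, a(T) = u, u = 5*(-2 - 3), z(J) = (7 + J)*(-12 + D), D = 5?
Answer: -75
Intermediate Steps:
z(J) = -49 - 7*J (z(J) = (7 + J)*(-12 + 5) = (7 + J)*(-7) = -49 - 7*J)
u = -25 (u = 5*(-5) = -25)
a(T) = -25
Q = 3 (Q = (-49 - 7*(-23)) - 1*109 = (-49 + 161) - 109 = 112 - 109 = 3)
a(-71)*Q = -25*3 = -75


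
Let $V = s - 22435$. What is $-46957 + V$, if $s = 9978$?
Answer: $-59414$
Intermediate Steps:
$V = -12457$ ($V = 9978 - 22435 = -12457$)
$-46957 + V = -46957 - 12457 = -59414$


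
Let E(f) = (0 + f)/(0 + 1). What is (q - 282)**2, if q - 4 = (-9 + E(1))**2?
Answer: 45796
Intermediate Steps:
E(f) = f (E(f) = f/1 = f*1 = f)
q = 68 (q = 4 + (-9 + 1)**2 = 4 + (-8)**2 = 4 + 64 = 68)
(q - 282)**2 = (68 - 282)**2 = (-214)**2 = 45796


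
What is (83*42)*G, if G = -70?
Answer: -244020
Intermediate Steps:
(83*42)*G = (83*42)*(-70) = 3486*(-70) = -244020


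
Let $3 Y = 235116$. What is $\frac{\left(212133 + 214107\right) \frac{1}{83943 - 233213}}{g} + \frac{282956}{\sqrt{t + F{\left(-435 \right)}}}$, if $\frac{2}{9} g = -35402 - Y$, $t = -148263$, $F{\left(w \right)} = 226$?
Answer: $\frac{4736}{849152249} - \frac{282956 i \sqrt{148037}}{148037} \approx 5.5773 \cdot 10^{-6} - 735.42 i$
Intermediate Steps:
$Y = 78372$ ($Y = \frac{1}{3} \cdot 235116 = 78372$)
$g = -511983$ ($g = \frac{9 \left(-35402 - 78372\right)}{2} = \frac{9}{2} \left(-113774\right) = -511983$)
$\frac{\left(212133 + 214107\right) \frac{1}{83943 - 233213}}{g} + \frac{282956}{\sqrt{t + F{\left(-435 \right)}}} = \frac{\left(212133 + 214107\right) \frac{1}{83943 - 233213}}{-511983} + \frac{282956}{\sqrt{-148263 + 226}} = \frac{426240}{-149270} \left(- \frac{1}{511983}\right) + \frac{282956}{\sqrt{-148037}} = 426240 \left(- \frac{1}{149270}\right) \left(- \frac{1}{511983}\right) + \frac{282956}{i \sqrt{148037}} = \left(- \frac{42624}{14927}\right) \left(- \frac{1}{511983}\right) + 282956 \left(- \frac{i \sqrt{148037}}{148037}\right) = \frac{4736}{849152249} - \frac{282956 i \sqrt{148037}}{148037}$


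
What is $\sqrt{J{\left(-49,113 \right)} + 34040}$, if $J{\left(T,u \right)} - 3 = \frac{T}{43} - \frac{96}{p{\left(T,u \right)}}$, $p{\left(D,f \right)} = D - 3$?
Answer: $\frac{4 \sqrt{664875718}}{559} \approx 184.51$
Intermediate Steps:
$p{\left(D,f \right)} = -3 + D$ ($p{\left(D,f \right)} = D - 3 = -3 + D$)
$J{\left(T,u \right)} = 3 - \frac{96}{-3 + T} + \frac{T}{43}$ ($J{\left(T,u \right)} = 3 + \left(\frac{T}{43} - \frac{96}{-3 + T}\right) = 3 + \left(- \frac{96}{-3 + T} + \frac{T}{43}\right) = 3 - \frac{96}{-3 + T} + \frac{T}{43}$)
$\sqrt{J{\left(-49,113 \right)} + 34040} = \sqrt{\frac{-4128 + \left(-3 - 49\right) \left(129 - 49\right)}{43 \left(-3 - 49\right)} + 34040} = \sqrt{\frac{-4128 - 4160}{43 \left(-52\right)} + 34040} = \sqrt{\frac{1}{43} \left(- \frac{1}{52}\right) \left(-4128 - 4160\right) + 34040} = \sqrt{\frac{1}{43} \left(- \frac{1}{52}\right) \left(-8288\right) + 34040} = \sqrt{\frac{2072}{559} + 34040} = \sqrt{\frac{19030432}{559}} = \frac{4 \sqrt{664875718}}{559}$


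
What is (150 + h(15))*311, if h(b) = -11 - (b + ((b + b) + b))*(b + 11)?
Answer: -441931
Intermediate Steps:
h(b) = -11 - 4*b*(11 + b) (h(b) = -11 - (b + (2*b + b))*(11 + b) = -11 - (b + 3*b)*(11 + b) = -11 - 4*b*(11 + b))
(150 + h(15))*311 = (150 + (-11 - 44*15 - 4*15²))*311 = (150 + (-11 - 660 - 4*225))*311 = (150 + (-11 - 660 - 900))*311 = (150 - 1571)*311 = -1421*311 = -441931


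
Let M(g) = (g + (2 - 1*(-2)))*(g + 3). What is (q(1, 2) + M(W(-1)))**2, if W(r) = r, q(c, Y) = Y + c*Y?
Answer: 100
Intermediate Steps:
q(c, Y) = Y + Y*c
M(g) = (3 + g)*(4 + g) (M(g) = (g + (2 + 2))*(3 + g) = (g + 4)*(3 + g) = (4 + g)*(3 + g) = (3 + g)*(4 + g))
(q(1, 2) + M(W(-1)))**2 = (2*(1 + 1) + (12 + (-1)**2 + 7*(-1)))**2 = (2*2 + (12 + 1 - 7))**2 = (4 + 6)**2 = 10**2 = 100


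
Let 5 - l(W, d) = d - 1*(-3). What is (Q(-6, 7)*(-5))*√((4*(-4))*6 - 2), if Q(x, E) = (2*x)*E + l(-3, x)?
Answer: 2660*I*√2 ≈ 3761.8*I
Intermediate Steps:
l(W, d) = 2 - d (l(W, d) = 5 - (d - 1*(-3)) = 5 - (d + 3) = 5 - (3 + d) = 5 + (-3 - d) = 2 - d)
Q(x, E) = 2 - x + 2*E*x (Q(x, E) = (2*x)*E + (2 - x) = 2*E*x + (2 - x) = 2 - x + 2*E*x)
(Q(-6, 7)*(-5))*√((4*(-4))*6 - 2) = ((2 - 1*(-6) + 2*7*(-6))*(-5))*√((4*(-4))*6 - 2) = ((2 + 6 - 84)*(-5))*√(-16*6 - 2) = (-76*(-5))*√(-96 - 2) = 380*√(-98) = 380*(7*I*√2) = 2660*I*√2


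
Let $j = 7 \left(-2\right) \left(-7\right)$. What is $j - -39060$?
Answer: $39158$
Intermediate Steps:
$j = 98$ ($j = \left(-14\right) \left(-7\right) = 98$)
$j - -39060 = 98 - -39060 = 98 + 39060 = 39158$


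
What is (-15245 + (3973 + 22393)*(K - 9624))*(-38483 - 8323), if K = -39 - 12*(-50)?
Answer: 11185244002218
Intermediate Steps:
K = 561 (K = -39 + 600 = 561)
(-15245 + (3973 + 22393)*(K - 9624))*(-38483 - 8323) = (-15245 + (3973 + 22393)*(561 - 9624))*(-38483 - 8323) = (-15245 + 26366*(-9063))*(-46806) = (-15245 - 238955058)*(-46806) = -238970303*(-46806) = 11185244002218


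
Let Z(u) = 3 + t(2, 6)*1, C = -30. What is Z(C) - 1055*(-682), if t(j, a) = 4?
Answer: 719517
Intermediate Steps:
Z(u) = 7 (Z(u) = 3 + 4*1 = 3 + 4 = 7)
Z(C) - 1055*(-682) = 7 - 1055*(-682) = 7 + 719510 = 719517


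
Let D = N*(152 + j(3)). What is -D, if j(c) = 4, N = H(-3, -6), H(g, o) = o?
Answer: 936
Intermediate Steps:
N = -6
D = -936 (D = -6*(152 + 4) = -6*156 = -936)
-D = -1*(-936) = 936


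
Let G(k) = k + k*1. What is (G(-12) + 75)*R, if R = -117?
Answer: -5967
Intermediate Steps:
G(k) = 2*k (G(k) = k + k = 2*k)
(G(-12) + 75)*R = (2*(-12) + 75)*(-117) = (-24 + 75)*(-117) = 51*(-117) = -5967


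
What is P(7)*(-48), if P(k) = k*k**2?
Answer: -16464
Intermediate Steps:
P(k) = k**3
P(7)*(-48) = 7**3*(-48) = 343*(-48) = -16464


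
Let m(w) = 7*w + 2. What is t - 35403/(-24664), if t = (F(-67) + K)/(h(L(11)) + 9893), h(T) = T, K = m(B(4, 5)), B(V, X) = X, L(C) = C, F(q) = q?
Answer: 5467053/3816754 ≈ 1.4324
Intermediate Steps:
m(w) = 2 + 7*w
K = 37 (K = 2 + 7*5 = 2 + 35 = 37)
t = -15/4952 (t = (-67 + 37)/(11 + 9893) = -30/9904 = -30*1/9904 = -15/4952 ≈ -0.0030291)
t - 35403/(-24664) = -15/4952 - 35403/(-24664) = -15/4952 - 35403*(-1/24664) = -15/4952 + 35403/24664 = 5467053/3816754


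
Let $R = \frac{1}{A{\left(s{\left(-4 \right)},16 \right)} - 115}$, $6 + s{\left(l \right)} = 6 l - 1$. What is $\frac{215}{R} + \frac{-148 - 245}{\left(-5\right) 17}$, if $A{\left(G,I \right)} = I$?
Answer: $- \frac{1808832}{85} \approx -21280.0$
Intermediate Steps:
$s{\left(l \right)} = -7 + 6 l$ ($s{\left(l \right)} = -6 + \left(6 l - 1\right) = -6 + \left(-1 + 6 l\right) = -7 + 6 l$)
$R = - \frac{1}{99}$ ($R = \frac{1}{16 - 115} = \frac{1}{-99} = - \frac{1}{99} \approx -0.010101$)
$\frac{215}{R} + \frac{-148 - 245}{\left(-5\right) 17} = \frac{215}{- \frac{1}{99}} + \frac{-148 - 245}{\left(-5\right) 17} = 215 \left(-99\right) - \frac{393}{-85} = -21285 - - \frac{393}{85} = -21285 + \frac{393}{85} = - \frac{1808832}{85}$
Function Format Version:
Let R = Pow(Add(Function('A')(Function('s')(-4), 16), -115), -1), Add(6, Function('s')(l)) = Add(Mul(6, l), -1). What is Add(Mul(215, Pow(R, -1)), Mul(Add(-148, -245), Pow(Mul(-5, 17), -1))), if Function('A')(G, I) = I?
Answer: Rational(-1808832, 85) ≈ -21280.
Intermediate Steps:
Function('s')(l) = Add(-7, Mul(6, l)) (Function('s')(l) = Add(-6, Add(Mul(6, l), -1)) = Add(-6, Add(-1, Mul(6, l))) = Add(-7, Mul(6, l)))
R = Rational(-1, 99) (R = Pow(Add(16, -115), -1) = Pow(-99, -1) = Rational(-1, 99) ≈ -0.010101)
Add(Mul(215, Pow(R, -1)), Mul(Add(-148, -245), Pow(Mul(-5, 17), -1))) = Add(Mul(215, Pow(Rational(-1, 99), -1)), Mul(Add(-148, -245), Pow(Mul(-5, 17), -1))) = Add(Mul(215, -99), Mul(-393, Pow(-85, -1))) = Add(-21285, Mul(-393, Rational(-1, 85))) = Add(-21285, Rational(393, 85)) = Rational(-1808832, 85)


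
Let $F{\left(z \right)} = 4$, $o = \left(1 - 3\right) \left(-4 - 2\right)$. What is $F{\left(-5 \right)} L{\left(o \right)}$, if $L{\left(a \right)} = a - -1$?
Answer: $52$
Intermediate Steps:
$o = 12$ ($o = \left(-2\right) \left(-6\right) = 12$)
$L{\left(a \right)} = 1 + a$ ($L{\left(a \right)} = a + 1 = 1 + a$)
$F{\left(-5 \right)} L{\left(o \right)} = 4 \left(1 + 12\right) = 4 \cdot 13 = 52$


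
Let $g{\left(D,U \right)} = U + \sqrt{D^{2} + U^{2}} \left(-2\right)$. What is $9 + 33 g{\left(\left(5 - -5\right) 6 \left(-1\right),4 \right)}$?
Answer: $141 - 264 \sqrt{226} \approx -3827.8$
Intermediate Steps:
$g{\left(D,U \right)} = U - 2 \sqrt{D^{2} + U^{2}}$
$9 + 33 g{\left(\left(5 - -5\right) 6 \left(-1\right),4 \right)} = 9 + 33 \left(4 - 2 \sqrt{\left(\left(5 - -5\right) 6 \left(-1\right)\right)^{2} + 4^{2}}\right) = 9 + 33 \left(4 - 2 \sqrt{\left(\left(5 + 5\right) 6 \left(-1\right)\right)^{2} + 16}\right) = 9 + 33 \left(4 - 2 \sqrt{\left(10 \cdot 6 \left(-1\right)\right)^{2} + 16}\right) = 9 + 33 \left(4 - 2 \sqrt{\left(60 \left(-1\right)\right)^{2} + 16}\right) = 9 + 33 \left(4 - 2 \sqrt{\left(-60\right)^{2} + 16}\right) = 9 + 33 \left(4 - 2 \sqrt{3600 + 16}\right) = 9 + 33 \left(4 - 2 \sqrt{3616}\right) = 9 + 33 \left(4 - 2 \cdot 4 \sqrt{226}\right) = 9 + 33 \left(4 - 8 \sqrt{226}\right) = 9 + \left(132 - 264 \sqrt{226}\right) = 141 - 264 \sqrt{226}$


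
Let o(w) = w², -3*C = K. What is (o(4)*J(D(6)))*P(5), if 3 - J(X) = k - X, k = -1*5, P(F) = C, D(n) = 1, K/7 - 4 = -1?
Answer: -1008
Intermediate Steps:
K = 21 (K = 28 + 7*(-1) = 28 - 7 = 21)
C = -7 (C = -⅓*21 = -7)
P(F) = -7
k = -5
J(X) = 8 + X (J(X) = 3 - (-5 - X) = 3 + (5 + X) = 8 + X)
(o(4)*J(D(6)))*P(5) = (4²*(8 + 1))*(-7) = (16*9)*(-7) = 144*(-7) = -1008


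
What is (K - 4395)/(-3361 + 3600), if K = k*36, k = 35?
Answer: -3135/239 ≈ -13.117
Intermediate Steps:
K = 1260 (K = 35*36 = 1260)
(K - 4395)/(-3361 + 3600) = (1260 - 4395)/(-3361 + 3600) = -3135/239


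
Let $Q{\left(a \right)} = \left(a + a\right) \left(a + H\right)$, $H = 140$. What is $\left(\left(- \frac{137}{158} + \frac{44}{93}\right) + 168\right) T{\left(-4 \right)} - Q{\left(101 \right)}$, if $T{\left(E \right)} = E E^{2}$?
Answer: $- \frac{436476350}{7347} \approx -59409.0$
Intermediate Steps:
$T{\left(E \right)} = E^{3}$
$Q{\left(a \right)} = 2 a \left(140 + a\right)$ ($Q{\left(a \right)} = \left(a + a\right) \left(a + 140\right) = 2 a \left(140 + a\right)$)
$\left(\left(- \frac{137}{158} + \frac{44}{93}\right) + 168\right) T{\left(-4 \right)} - Q{\left(101 \right)} = \left(\left(- \frac{137}{158} + \frac{44}{93}\right) + 168\right) \left(-4\right)^{3} - 2 \cdot 101 \left(140 + 101\right) = \left(\left(\left(-137\right) \frac{1}{158} + 44 \cdot \frac{1}{93}\right) + 168\right) \left(-64\right) - 2 \cdot 101 \cdot 241 = \left(\left(- \frac{137}{158} + \frac{44}{93}\right) + 168\right) \left(-64\right) - 48682 = \left(- \frac{5789}{14694} + 168\right) \left(-64\right) - 48682 = \frac{2462803}{14694} \left(-64\right) - 48682 = - \frac{78809696}{7347} - 48682 = - \frac{436476350}{7347}$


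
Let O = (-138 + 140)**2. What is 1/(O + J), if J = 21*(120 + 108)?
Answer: 1/4792 ≈ 0.00020868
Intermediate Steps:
J = 4788 (J = 21*228 = 4788)
O = 4 (O = 2**2 = 4)
1/(O + J) = 1/(4 + 4788) = 1/4792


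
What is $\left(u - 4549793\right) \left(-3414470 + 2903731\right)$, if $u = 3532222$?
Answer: $519713194969$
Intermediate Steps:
$\left(u - 4549793\right) \left(-3414470 + 2903731\right) = \left(3532222 - 4549793\right) \left(-3414470 + 2903731\right) = \left(-1017571\right) \left(-510739\right) = 519713194969$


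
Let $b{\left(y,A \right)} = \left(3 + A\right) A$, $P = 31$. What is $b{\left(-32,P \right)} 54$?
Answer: $56916$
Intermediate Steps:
$b{\left(y,A \right)} = A \left(3 + A\right)$
$b{\left(-32,P \right)} 54 = 31 \left(3 + 31\right) 54 = 31 \cdot 34 \cdot 54 = 1054 \cdot 54 = 56916$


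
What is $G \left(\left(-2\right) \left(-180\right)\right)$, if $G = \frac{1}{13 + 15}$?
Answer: $\frac{90}{7} \approx 12.857$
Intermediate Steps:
$G = \frac{1}{28} \approx 0.035714$
$G \left(\left(-2\right) \left(-180\right)\right) = \frac{\left(-2\right) \left(-180\right)}{28} = \frac{1}{28} \cdot 360 = \frac{90}{7}$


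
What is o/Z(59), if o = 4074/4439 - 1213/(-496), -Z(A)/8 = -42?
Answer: 7405211/739785984 ≈ 0.010010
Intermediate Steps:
Z(A) = 336 (Z(A) = -8*(-42) = 336)
o = 7405211/2201744 (o = 4074*(1/4439) - 1213*(-1/496) = 4074/4439 + 1213/496 = 7405211/2201744 ≈ 3.3633)
o/Z(59) = (7405211/2201744)/336 = (7405211/2201744)*(1/336) = 7405211/739785984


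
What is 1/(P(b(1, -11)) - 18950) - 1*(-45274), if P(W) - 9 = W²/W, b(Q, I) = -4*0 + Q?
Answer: 857489559/18940 ≈ 45274.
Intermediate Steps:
b(Q, I) = Q (b(Q, I) = 0 + Q = Q)
P(W) = 9 + W (P(W) = 9 + W²/W = 9 + W)
1/(P(b(1, -11)) - 18950) - 1*(-45274) = 1/((9 + 1) - 18950) - 1*(-45274) = 1/(10 - 18950) + 45274 = 1/(-18940) + 45274 = -1/18940 + 45274 = 857489559/18940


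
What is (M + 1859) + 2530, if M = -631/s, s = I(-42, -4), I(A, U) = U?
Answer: 18187/4 ≈ 4546.8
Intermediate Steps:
s = -4
M = 631/4 (M = -631/(-4) = -631*(-¼) = 631/4 ≈ 157.75)
(M + 1859) + 2530 = (631/4 + 1859) + 2530 = 8067/4 + 2530 = 18187/4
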